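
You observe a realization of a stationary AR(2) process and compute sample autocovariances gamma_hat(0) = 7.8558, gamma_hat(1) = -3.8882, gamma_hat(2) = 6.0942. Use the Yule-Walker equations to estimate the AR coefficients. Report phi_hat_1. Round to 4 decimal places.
\hat\phi_{1} = -0.1470

The Yule-Walker equations for an AR(p) process read, in matrix form,
  Gamma_p phi = r_p,   with   (Gamma_p)_{ij} = gamma(|i - j|),
                       (r_p)_i = gamma(i),   i,j = 1..p.
Substitute the sample gammas (Toeplitz matrix and right-hand side of size 2):
  Gamma_p = [[7.8558, -3.8882], [-3.8882, 7.8558]]
  r_p     = [-3.8882, 6.0942]
Written out:
  7.8558 phi_1 - 3.8882 phi_2 = -3.8882
  -3.8882 phi_1 + 7.8558 phi_2 = 6.0942
Solve by Cramer's rule:
  det = gamma(0)^2 - gamma(1)^2 = (7.8558)^2 - (-3.8882)^2 = 61.71359364 - 15.11809924 = 46.5954944
  phi_hat_1 = [gamma(1) gamma(0) - gamma(1) gamma(2)] / det = [(-3.8882)(7.8558) - (-3.8882)(6.0942)] / 46.5954944 = -6.84945312 / 46.5954944 = -0.147
  phi_hat_2 = [gamma(0) gamma(2) - gamma(1)^2] / det = [(7.8558)(6.0942) - (-3.8882)^2] / 46.5954944 = 32.75671712 / 46.5954944 = 0.703
So phi_hat = [-0.1470, 0.7030].
Therefore phi_hat_1 = -0.1470.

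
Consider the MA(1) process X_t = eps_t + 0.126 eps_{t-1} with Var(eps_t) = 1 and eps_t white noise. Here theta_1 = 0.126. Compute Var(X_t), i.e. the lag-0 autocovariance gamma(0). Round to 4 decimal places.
\gamma(0) = 1.0159

For an MA(q) process X_t = eps_t + sum_i theta_i eps_{t-i} with
Var(eps_t) = sigma^2, the variance is
  gamma(0) = sigma^2 * (1 + sum_i theta_i^2).
  sum_i theta_i^2 = (0.126)^2 = 0.015876.
  gamma(0) = 1 * (1 + 0.015876) = 1 * 1.015876 = 1.015876, which rounds to 1.0159.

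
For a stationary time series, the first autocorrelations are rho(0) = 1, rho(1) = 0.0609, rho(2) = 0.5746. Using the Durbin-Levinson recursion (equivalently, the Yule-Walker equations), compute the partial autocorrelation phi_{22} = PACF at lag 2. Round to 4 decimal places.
\phi_{22} = 0.5730

The PACF at lag k is phi_{kk}, the last component of the solution
to the Yule-Walker system G_k phi = r_k where
  (G_k)_{ij} = rho(|i - j|), (r_k)_i = rho(i), i,j = 1..k.
Equivalently, Durbin-Levinson gives phi_{kk} iteratively:
  phi_{11} = rho(1)
  phi_{kk} = [rho(k) - sum_{j=1..k-1} phi_{k-1,j} rho(k-j)]
            / [1 - sum_{j=1..k-1} phi_{k-1,j} rho(j)],
  phi_{k,j} = phi_{k-1,j} - phi_{kk} phi_{k-1,k-j},  j = 1..k-1.
Step k = 1:
  phi_11 = rho(1) = 0.0609.
Step k = 2:
  phi_22 = [rho(2) - phi_11 rho(1)] / [1 - phi_11 rho(1)] = [0.5746 - (0.0609)(0.0609)] / [1 - (0.0609)(0.0609)]
         = 0.57089119 / 0.99629119 = 0.573.
Therefore phi_{22} = 0.5730.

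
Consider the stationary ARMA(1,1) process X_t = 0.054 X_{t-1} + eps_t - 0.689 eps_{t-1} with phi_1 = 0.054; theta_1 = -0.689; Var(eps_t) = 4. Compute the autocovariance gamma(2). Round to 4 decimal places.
\gamma(2) = -0.1324

Multiply the model equation by X_{t-k} and take expectations. With theta_0 = psi_0 = 1 and psi_j the MA(infinity) weights, this gives
  gamma(k) - sum_i phi_i gamma(k-i) = c_k,
  c_k = sigma^2 * sum_{j=k..q} theta_j psi_{j-k}   (c_k = 0 for k > q),
using gamma(-m) = gamma(m).
psi-weights needed (psi_j = theta_j + sum_i phi_i psi_{j-i}):
  psi_1 = theta_1 + phi_1 = -0.689 + (0.054) = -0.635
Right-hand sides:
  c_0 = sigma^2 (1 + theta_1 psi_1) = 4 * (1 + (-0.689)(-0.635)) = 4 * 1.437515 = 5.75006
  c_1 = sigma^2 theta_1 = 4 * (-0.689) = -2.756
  c_2 = 0
Equations for k = 0 and k = 1 (AR order 1):
  gamma(0) = phi_1 gamma(1) + c_0
  gamma(1) = phi_1 gamma(0) + c_1
Substituting the second into the first: gamma(0) (1 - phi_1^2) = c_0 + phi_1 c_1, so
  gamma(0) = (c_0 + phi_1 c_1) / (1 - phi_1^2) = (5.75006 + (0.054)(-2.756)) / (1 - (0.054)^2) = 5.601236 / 0.997084 = 5.617617.
  gamma(1) = phi_1 gamma(0) + c_1 = (0.054)(5.617617) + (-2.756) = -2.452649.
For k = 2 (> q): gamma(2) = phi_1 gamma(1) = (0.054)(-2.452649) = -0.132443.
Therefore gamma(2) = -0.1324 (to 4 decimal places).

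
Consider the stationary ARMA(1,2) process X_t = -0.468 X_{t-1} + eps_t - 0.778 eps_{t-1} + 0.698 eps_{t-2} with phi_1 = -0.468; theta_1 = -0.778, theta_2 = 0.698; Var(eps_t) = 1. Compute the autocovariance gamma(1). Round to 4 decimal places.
\gamma(1) = -3.8258

Multiply the model equation by X_{t-k} and take expectations. With theta_0 = psi_0 = 1 and psi_j the MA(infinity) weights, this gives
  gamma(k) - sum_i phi_i gamma(k-i) = c_k,
  c_k = sigma^2 * sum_{j=k..q} theta_j psi_{j-k}   (c_k = 0 for k > q),
using gamma(-m) = gamma(m).
psi-weights needed (psi_j = theta_j + sum_i phi_i psi_{j-i}):
  psi_1 = theta_1 + phi_1 = -0.778 + (-0.468) = -1.246
  psi_2 = theta_2 + phi_1 psi_1 = 0.698 + (-0.468)(-1.246) = 1.281128
Right-hand sides:
  c_0 = sigma^2 (1 + theta_1 psi_1 + theta_2 psi_2) = 1 * (1 + (-0.778)(-1.246) + (0.698)(1.281128)) = 1 * 2.863615 = 2.863615
  c_1 = sigma^2 (theta_1 + theta_2 psi_1) = 1 * (-0.778 + (0.698)(-1.246)) = -1.647708
  c_2 = sigma^2 theta_2 = 1 * (0.698) = 0.698
Equations for k = 0 and k = 1 (AR order 1):
  gamma(0) = phi_1 gamma(1) + c_0
  gamma(1) = phi_1 gamma(0) + c_1
Substituting the second into the first: gamma(0) (1 - phi_1^2) = c_0 + phi_1 c_1, so
  gamma(0) = (c_0 + phi_1 c_1) / (1 - phi_1^2) = (2.863615 + (-0.468)(-1.647708)) / (1 - (-0.468)^2) = 3.634743 / 0.780976 = 4.654103.
  gamma(1) = phi_1 gamma(0) + c_1 = (-0.468)(4.654103) + (-1.647708) = -3.825828.
Therefore gamma(1) = -3.8258 (to 4 decimal places).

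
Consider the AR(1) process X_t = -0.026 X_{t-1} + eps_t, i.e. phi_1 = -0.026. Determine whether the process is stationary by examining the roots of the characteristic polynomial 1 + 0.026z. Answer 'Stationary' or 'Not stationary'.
\text{Stationary}

The AR(p) characteristic polynomial is P(z) = 1 + 0.026z.
Stationarity requires all roots to lie outside the unit circle, i.e. |z| > 1 for every root.
This is linear in z: 1 + (0.026) z = 0  =>  z = -1/(0.026) = -38.461538,  |z| = 38.461538.
Moduli of all roots: 38.4615.
All moduli strictly greater than 1? Yes.
Verdict: Stationary.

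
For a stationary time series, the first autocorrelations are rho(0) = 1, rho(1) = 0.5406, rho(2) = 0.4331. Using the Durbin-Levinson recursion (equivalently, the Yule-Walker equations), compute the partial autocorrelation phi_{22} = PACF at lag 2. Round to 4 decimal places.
\phi_{22} = 0.1990

The PACF at lag k is phi_{kk}, the last component of the solution
to the Yule-Walker system G_k phi = r_k where
  (G_k)_{ij} = rho(|i - j|), (r_k)_i = rho(i), i,j = 1..k.
Equivalently, Durbin-Levinson gives phi_{kk} iteratively:
  phi_{11} = rho(1)
  phi_{kk} = [rho(k) - sum_{j=1..k-1} phi_{k-1,j} rho(k-j)]
            / [1 - sum_{j=1..k-1} phi_{k-1,j} rho(j)],
  phi_{k,j} = phi_{k-1,j} - phi_{kk} phi_{k-1,k-j},  j = 1..k-1.
Step k = 1:
  phi_11 = rho(1) = 0.5406.
Step k = 2:
  phi_22 = [rho(2) - phi_11 rho(1)] / [1 - phi_11 rho(1)] = [0.4331 - (0.5406)(0.5406)] / [1 - (0.5406)(0.5406)]
         = 0.14085164 / 0.70775164 = 0.199.
Therefore phi_{22} = 0.1990.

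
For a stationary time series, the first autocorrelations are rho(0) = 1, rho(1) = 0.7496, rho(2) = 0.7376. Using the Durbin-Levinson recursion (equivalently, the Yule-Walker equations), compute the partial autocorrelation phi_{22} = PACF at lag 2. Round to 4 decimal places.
\phi_{22} = 0.4010

The PACF at lag k is phi_{kk}, the last component of the solution
to the Yule-Walker system G_k phi = r_k where
  (G_k)_{ij} = rho(|i - j|), (r_k)_i = rho(i), i,j = 1..k.
Equivalently, Durbin-Levinson gives phi_{kk} iteratively:
  phi_{11} = rho(1)
  phi_{kk} = [rho(k) - sum_{j=1..k-1} phi_{k-1,j} rho(k-j)]
            / [1 - sum_{j=1..k-1} phi_{k-1,j} rho(j)],
  phi_{k,j} = phi_{k-1,j} - phi_{kk} phi_{k-1,k-j},  j = 1..k-1.
Step k = 1:
  phi_11 = rho(1) = 0.7496.
Step k = 2:
  phi_22 = [rho(2) - phi_11 rho(1)] / [1 - phi_11 rho(1)] = [0.7376 - (0.7496)(0.7496)] / [1 - (0.7496)(0.7496)]
         = 0.17569984 / 0.43809984 = 0.401.
Therefore phi_{22} = 0.4010.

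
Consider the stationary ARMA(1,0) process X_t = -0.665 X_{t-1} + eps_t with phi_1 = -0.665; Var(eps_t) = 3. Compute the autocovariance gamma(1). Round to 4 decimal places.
\gamma(1) = -3.5767

Multiply the model equation by X_{t-k} and take expectations. With theta_0 = psi_0 = 1 and psi_j the MA(infinity) weights, this gives
  gamma(k) - sum_i phi_i gamma(k-i) = c_k,
  c_k = sigma^2 * sum_{j=k..q} theta_j psi_{j-k}   (c_k = 0 for k > q),
using gamma(-m) = gamma(m).
Pure AR (q = 0): c_0 = sigma^2 = 3, c_k = 0 for k >= 1.
Equations for k = 0 and k = 1 (AR order 1):
  gamma(0) = phi_1 gamma(1) + c_0
  gamma(1) = phi_1 gamma(0) + c_1
Substituting the second into the first: gamma(0) (1 - phi_1^2) = c_0 + phi_1 c_1, so
  gamma(0) = c_0 / (1 - phi_1^2) = 3 / (1 - (-0.665)^2) = 3 / 0.557775 = 5.378513.
  gamma(1) = phi_1 gamma(0) = (-0.665)(5.378513) = -3.576711.
Therefore gamma(1) = -3.5767 (to 4 decimal places).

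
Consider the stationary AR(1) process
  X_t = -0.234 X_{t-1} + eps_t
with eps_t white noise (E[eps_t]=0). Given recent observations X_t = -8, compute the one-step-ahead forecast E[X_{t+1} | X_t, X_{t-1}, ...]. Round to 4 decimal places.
E[X_{t+1} \mid \mathcal F_t] = 1.8720

For an AR(p) model X_t = c + sum_i phi_i X_{t-i} + eps_t, the
one-step-ahead conditional mean is
  E[X_{t+1} | X_t, ...] = c + sum_i phi_i X_{t+1-i}.
Substitute known values:
  E[X_{t+1} | ...] = (-0.234) * (-8)
                   = 1.8720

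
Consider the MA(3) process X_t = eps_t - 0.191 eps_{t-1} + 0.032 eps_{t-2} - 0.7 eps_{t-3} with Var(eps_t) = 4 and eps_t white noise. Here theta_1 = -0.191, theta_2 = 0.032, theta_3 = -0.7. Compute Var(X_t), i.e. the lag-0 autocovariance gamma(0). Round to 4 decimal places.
\gamma(0) = 6.1100

For an MA(q) process X_t = eps_t + sum_i theta_i eps_{t-i} with
Var(eps_t) = sigma^2, the variance is
  gamma(0) = sigma^2 * (1 + sum_i theta_i^2).
  sum_i theta_i^2 = (-0.191)^2 + (0.032)^2 + (-0.7)^2 = 0.036481 + 0.001024 + 0.49 = 0.527505.
  gamma(0) = 4 * (1 + 0.527505) = 4 * 1.527505 = 6.11002, which rounds to 6.1100.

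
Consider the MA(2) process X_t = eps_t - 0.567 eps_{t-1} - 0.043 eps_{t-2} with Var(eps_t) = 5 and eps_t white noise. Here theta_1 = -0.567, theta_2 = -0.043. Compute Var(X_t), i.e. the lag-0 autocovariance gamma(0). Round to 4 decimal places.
\gamma(0) = 6.6167

For an MA(q) process X_t = eps_t + sum_i theta_i eps_{t-i} with
Var(eps_t) = sigma^2, the variance is
  gamma(0) = sigma^2 * (1 + sum_i theta_i^2).
  sum_i theta_i^2 = (-0.567)^2 + (-0.043)^2 = 0.321489 + 0.001849 = 0.323338.
  gamma(0) = 5 * (1 + 0.323338) = 5 * 1.323338 = 6.61669, which rounds to 6.6167.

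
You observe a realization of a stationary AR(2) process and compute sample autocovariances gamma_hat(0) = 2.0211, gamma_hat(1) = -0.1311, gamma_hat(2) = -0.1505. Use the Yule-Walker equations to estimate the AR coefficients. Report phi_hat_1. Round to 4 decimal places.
\hat\phi_{1} = -0.0700

The Yule-Walker equations for an AR(p) process read, in matrix form,
  Gamma_p phi = r_p,   with   (Gamma_p)_{ij} = gamma(|i - j|),
                       (r_p)_i = gamma(i),   i,j = 1..p.
Substitute the sample gammas (Toeplitz matrix and right-hand side of size 2):
  Gamma_p = [[2.0211, -0.1311], [-0.1311, 2.0211]]
  r_p     = [-0.1311, -0.1505]
Written out:
  2.0211 phi_1 - 0.1311 phi_2 = -0.1311
  -0.1311 phi_1 + 2.0211 phi_2 = -0.1505
Solve by Cramer's rule:
  det = gamma(0)^2 - gamma(1)^2 = (2.0211)^2 - (-0.1311)^2 = 4.08484521 - 0.01718721 = 4.067658
  phi_hat_1 = [gamma(1) gamma(0) - gamma(1) gamma(2)] / det = [(-0.1311)(2.0211) - (-0.1311)(-0.1505)] / 4.067658 = -0.28469676 / 4.067658 = -0.07
  phi_hat_2 = [gamma(0) gamma(2) - gamma(1)^2] / det = [(2.0211)(-0.1505) - (-0.1311)^2] / 4.067658 = -0.32136276 / 4.067658 = -0.079
So phi_hat = [-0.0700, -0.0790].
Therefore phi_hat_1 = -0.0700.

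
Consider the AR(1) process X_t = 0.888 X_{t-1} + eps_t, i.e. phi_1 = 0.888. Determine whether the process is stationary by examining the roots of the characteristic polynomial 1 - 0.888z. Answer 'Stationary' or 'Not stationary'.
\text{Stationary}

The AR(p) characteristic polynomial is P(z) = 1 - 0.888z.
Stationarity requires all roots to lie outside the unit circle, i.e. |z| > 1 for every root.
This is linear in z: 1 + (-0.888) z = 0  =>  z = -1/(-0.888) = 1.126126,  |z| = 1.126126.
Moduli of all roots: 1.1261.
All moduli strictly greater than 1? Yes.
Verdict: Stationary.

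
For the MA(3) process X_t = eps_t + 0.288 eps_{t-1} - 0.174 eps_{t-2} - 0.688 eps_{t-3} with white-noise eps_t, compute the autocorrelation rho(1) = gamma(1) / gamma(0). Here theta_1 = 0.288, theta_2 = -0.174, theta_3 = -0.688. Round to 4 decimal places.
\rho(1) = 0.2254

For an MA(q) process with theta_0 = 1, the autocovariance is
  gamma(k) = sigma^2 * sum_{i=0..q-k} theta_i * theta_{i+k},
and rho(k) = gamma(k) / gamma(0). Sigma^2 cancels.
  numerator   = (1)*(0.288) + (0.288)*(-0.174) + (-0.174)*(-0.688) = 0.3576.
  denominator = (1)^2 + (0.288)^2 + (-0.174)^2 + (-0.688)^2 = 1.586564.
  rho(1) = 0.3576 / 1.586564 = 0.2254.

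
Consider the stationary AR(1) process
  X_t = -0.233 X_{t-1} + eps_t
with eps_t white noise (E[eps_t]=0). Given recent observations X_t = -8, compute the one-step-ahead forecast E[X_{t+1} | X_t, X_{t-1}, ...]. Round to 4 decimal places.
E[X_{t+1} \mid \mathcal F_t] = 1.8640

For an AR(p) model X_t = c + sum_i phi_i X_{t-i} + eps_t, the
one-step-ahead conditional mean is
  E[X_{t+1} | X_t, ...] = c + sum_i phi_i X_{t+1-i}.
Substitute known values:
  E[X_{t+1} | ...] = (-0.233) * (-8)
                   = 1.8640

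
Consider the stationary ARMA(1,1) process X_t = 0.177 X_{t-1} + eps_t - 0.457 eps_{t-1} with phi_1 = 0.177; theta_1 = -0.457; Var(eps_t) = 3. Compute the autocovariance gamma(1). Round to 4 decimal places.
\gamma(1) = -0.7970

Multiply the model equation by X_{t-k} and take expectations. With theta_0 = psi_0 = 1 and psi_j the MA(infinity) weights, this gives
  gamma(k) - sum_i phi_i gamma(k-i) = c_k,
  c_k = sigma^2 * sum_{j=k..q} theta_j psi_{j-k}   (c_k = 0 for k > q),
using gamma(-m) = gamma(m).
psi-weights needed (psi_j = theta_j + sum_i phi_i psi_{j-i}):
  psi_1 = theta_1 + phi_1 = -0.457 + (0.177) = -0.28
Right-hand sides:
  c_0 = sigma^2 (1 + theta_1 psi_1) = 3 * (1 + (-0.457)(-0.28)) = 3 * 1.12796 = 3.38388
  c_1 = sigma^2 theta_1 = 3 * (-0.457) = -1.371
  c_2 = 0
Equations for k = 0 and k = 1 (AR order 1):
  gamma(0) = phi_1 gamma(1) + c_0
  gamma(1) = phi_1 gamma(0) + c_1
Substituting the second into the first: gamma(0) (1 - phi_1^2) = c_0 + phi_1 c_1, so
  gamma(0) = (c_0 + phi_1 c_1) / (1 - phi_1^2) = (3.38388 + (0.177)(-1.371)) / (1 - (0.177)^2) = 3.141213 / 0.968671 = 3.242807.
  gamma(1) = phi_1 gamma(0) + c_1 = (0.177)(3.242807) + (-1.371) = -0.797023.
Therefore gamma(1) = -0.7970 (to 4 decimal places).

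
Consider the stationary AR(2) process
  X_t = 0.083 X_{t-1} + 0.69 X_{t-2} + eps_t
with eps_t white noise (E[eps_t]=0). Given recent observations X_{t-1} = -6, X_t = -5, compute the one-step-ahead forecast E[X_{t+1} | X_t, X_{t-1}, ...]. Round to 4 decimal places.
E[X_{t+1} \mid \mathcal F_t] = -4.5550

For an AR(p) model X_t = c + sum_i phi_i X_{t-i} + eps_t, the
one-step-ahead conditional mean is
  E[X_{t+1} | X_t, ...] = c + sum_i phi_i X_{t+1-i}.
Substitute known values:
  E[X_{t+1} | ...] = (0.083) * (-5) + (0.69) * (-6)
                   = -4.5550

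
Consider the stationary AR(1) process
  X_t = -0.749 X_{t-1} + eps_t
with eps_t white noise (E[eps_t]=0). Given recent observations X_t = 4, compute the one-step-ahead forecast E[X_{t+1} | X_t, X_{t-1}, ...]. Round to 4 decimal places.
E[X_{t+1} \mid \mathcal F_t] = -2.9960

For an AR(p) model X_t = c + sum_i phi_i X_{t-i} + eps_t, the
one-step-ahead conditional mean is
  E[X_{t+1} | X_t, ...] = c + sum_i phi_i X_{t+1-i}.
Substitute known values:
  E[X_{t+1} | ...] = (-0.749) * (4)
                   = -2.9960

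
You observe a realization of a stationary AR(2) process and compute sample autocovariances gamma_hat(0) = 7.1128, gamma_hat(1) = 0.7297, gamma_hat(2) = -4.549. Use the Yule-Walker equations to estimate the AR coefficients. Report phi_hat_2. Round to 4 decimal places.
\hat\phi_{2} = -0.6570

The Yule-Walker equations for an AR(p) process read, in matrix form,
  Gamma_p phi = r_p,   with   (Gamma_p)_{ij} = gamma(|i - j|),
                       (r_p)_i = gamma(i),   i,j = 1..p.
Substitute the sample gammas (Toeplitz matrix and right-hand side of size 2):
  Gamma_p = [[7.1128, 0.7297], [0.7297, 7.1128]]
  r_p     = [0.7297, -4.549]
Written out:
  7.1128 phi_1 + 0.7297 phi_2 = 0.7297
  0.7297 phi_1 + 7.1128 phi_2 = -4.549
Solve by Cramer's rule:
  det = gamma(0)^2 - gamma(1)^2 = (7.1128)^2 - (0.7297)^2 = 50.59192384 - 0.53246209 = 50.05946175
  phi_hat_1 = [gamma(1) gamma(0) - gamma(1) gamma(2)] / det = [(0.7297)(7.1128) - (0.7297)(-4.549)] / 50.05946175 = 8.50961546 / 50.05946175 = 0.17
  phi_hat_2 = [gamma(0) gamma(2) - gamma(1)^2] / det = [(7.1128)(-4.549) - (0.7297)^2] / 50.05946175 = -32.88858929 / 50.05946175 = -0.657
So phi_hat = [0.1700, -0.6570].
Therefore phi_hat_2 = -0.6570.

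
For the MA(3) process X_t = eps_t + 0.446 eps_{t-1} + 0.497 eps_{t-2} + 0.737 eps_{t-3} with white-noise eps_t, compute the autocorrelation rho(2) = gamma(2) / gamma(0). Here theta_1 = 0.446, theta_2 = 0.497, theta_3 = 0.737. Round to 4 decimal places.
\rho(2) = 0.4151

For an MA(q) process with theta_0 = 1, the autocovariance is
  gamma(k) = sigma^2 * sum_{i=0..q-k} theta_i * theta_{i+k},
and rho(k) = gamma(k) / gamma(0). Sigma^2 cancels.
  numerator   = (1)*(0.497) + (0.446)*(0.737) = 0.825702.
  denominator = (1)^2 + (0.446)^2 + (0.497)^2 + (0.737)^2 = 1.989094.
  rho(2) = 0.825702 / 1.989094 = 0.4151.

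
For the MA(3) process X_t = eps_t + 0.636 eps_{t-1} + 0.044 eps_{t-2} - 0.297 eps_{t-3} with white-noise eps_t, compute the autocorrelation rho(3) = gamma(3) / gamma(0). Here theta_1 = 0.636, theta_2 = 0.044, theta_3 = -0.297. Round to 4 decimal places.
\rho(3) = -0.1987

For an MA(q) process with theta_0 = 1, the autocovariance is
  gamma(k) = sigma^2 * sum_{i=0..q-k} theta_i * theta_{i+k},
and rho(k) = gamma(k) / gamma(0). Sigma^2 cancels.
  numerator   = (1)*(-0.297) = -0.297.
  denominator = (1)^2 + (0.636)^2 + (0.044)^2 + (-0.297)^2 = 1.494641.
  rho(3) = -0.297 / 1.494641 = -0.1987.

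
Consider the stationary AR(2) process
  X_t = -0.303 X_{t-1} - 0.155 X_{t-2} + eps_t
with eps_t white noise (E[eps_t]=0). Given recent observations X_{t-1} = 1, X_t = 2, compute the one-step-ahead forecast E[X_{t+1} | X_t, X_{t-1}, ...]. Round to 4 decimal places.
E[X_{t+1} \mid \mathcal F_t] = -0.7610

For an AR(p) model X_t = c + sum_i phi_i X_{t-i} + eps_t, the
one-step-ahead conditional mean is
  E[X_{t+1} | X_t, ...] = c + sum_i phi_i X_{t+1-i}.
Substitute known values:
  E[X_{t+1} | ...] = (-0.303) * (2) + (-0.155) * (1)
                   = -0.7610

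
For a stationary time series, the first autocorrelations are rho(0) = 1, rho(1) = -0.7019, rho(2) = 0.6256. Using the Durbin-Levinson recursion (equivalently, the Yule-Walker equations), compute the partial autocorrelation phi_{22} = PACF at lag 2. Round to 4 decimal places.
\phi_{22} = 0.2620

The PACF at lag k is phi_{kk}, the last component of the solution
to the Yule-Walker system G_k phi = r_k where
  (G_k)_{ij} = rho(|i - j|), (r_k)_i = rho(i), i,j = 1..k.
Equivalently, Durbin-Levinson gives phi_{kk} iteratively:
  phi_{11} = rho(1)
  phi_{kk} = [rho(k) - sum_{j=1..k-1} phi_{k-1,j} rho(k-j)]
            / [1 - sum_{j=1..k-1} phi_{k-1,j} rho(j)],
  phi_{k,j} = phi_{k-1,j} - phi_{kk} phi_{k-1,k-j},  j = 1..k-1.
Step k = 1:
  phi_11 = rho(1) = -0.7019.
Step k = 2:
  phi_22 = [rho(2) - phi_11 rho(1)] / [1 - phi_11 rho(1)] = [0.6256 - (-0.7019)(-0.7019)] / [1 - (-0.7019)(-0.7019)]
         = 0.13293639 / 0.50733639 = 0.262.
Therefore phi_{22} = 0.2620.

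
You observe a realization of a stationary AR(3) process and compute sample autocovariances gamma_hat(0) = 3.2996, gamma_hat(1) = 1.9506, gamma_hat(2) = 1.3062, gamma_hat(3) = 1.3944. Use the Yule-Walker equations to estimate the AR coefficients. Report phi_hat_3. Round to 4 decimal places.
\hat\phi_{3} = 0.2520

The Yule-Walker equations for an AR(p) process read, in matrix form,
  Gamma_p phi = r_p,   with   (Gamma_p)_{ij} = gamma(|i - j|),
                       (r_p)_i = gamma(i),   i,j = 1..p.
Substitute the sample gammas (Toeplitz matrix and right-hand side of size 3):
  Gamma_p = [[3.2996, 1.9506, 1.3062], [1.9506, 3.2996, 1.9506], [1.3062, 1.9506, 3.2996]]
  r_p     = [1.9506, 1.3062, 1.3944]
Written out (R1..R3):
  (R1) 3.2996 phi_1 + 1.9506 phi_2 + 1.3062 phi_3 = 1.9506
  (R2) 1.9506 phi_1 + 3.2996 phi_2 + 1.9506 phi_3 = 1.3062
  (R3) 1.3062 phi_1 + 1.9506 phi_2 + 3.2996 phi_3 = 1.3944
Gaussian elimination:
  R2 <- R2 - (1.9506/3.2996) R1 = R2 - (0.591163) R1:  2.146478 phi_2 + 1.178423 phi_3 = 0.153078
  R3 <- R3 - (1.3062/3.2996) R1 = R3 - (0.395866) R1:  1.178423 phi_2 + 2.78252 phi_3 = 0.622223
  R3 <- R3 - (1.178423/2.146478) R2 = R3 - (0.549003) R2:  2.135561 phi_3 = 0.538183
Back-substitution:
  phi_hat_3 = 0.538183 / 2.135561 = 0.25201
  phi_hat_2 = (0.153078 - (1.178423)(0.25201)) / 2.146478 = -0.067038
  phi_hat_1 = (1.9506 - (1.9506)(-0.067038) - (1.3062)(0.25201)) / 3.2996 = 0.531031
So phi_hat = [0.5310, -0.0670, 0.2520].
Therefore phi_hat_3 = 0.2520.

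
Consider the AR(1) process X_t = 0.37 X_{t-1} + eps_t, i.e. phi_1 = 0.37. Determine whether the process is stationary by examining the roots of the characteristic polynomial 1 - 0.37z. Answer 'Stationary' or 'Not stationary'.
\text{Stationary}

The AR(p) characteristic polynomial is P(z) = 1 - 0.37z.
Stationarity requires all roots to lie outside the unit circle, i.e. |z| > 1 for every root.
This is linear in z: 1 + (-0.37) z = 0  =>  z = -1/(-0.37) = 2.702703,  |z| = 2.702703.
Moduli of all roots: 2.7027.
All moduli strictly greater than 1? Yes.
Verdict: Stationary.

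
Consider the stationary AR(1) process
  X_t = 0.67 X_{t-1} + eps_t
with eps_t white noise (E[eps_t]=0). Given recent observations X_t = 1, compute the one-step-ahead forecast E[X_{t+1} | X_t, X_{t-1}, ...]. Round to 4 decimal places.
E[X_{t+1} \mid \mathcal F_t] = 0.6700

For an AR(p) model X_t = c + sum_i phi_i X_{t-i} + eps_t, the
one-step-ahead conditional mean is
  E[X_{t+1} | X_t, ...] = c + sum_i phi_i X_{t+1-i}.
Substitute known values:
  E[X_{t+1} | ...] = (0.67) * (1)
                   = 0.6700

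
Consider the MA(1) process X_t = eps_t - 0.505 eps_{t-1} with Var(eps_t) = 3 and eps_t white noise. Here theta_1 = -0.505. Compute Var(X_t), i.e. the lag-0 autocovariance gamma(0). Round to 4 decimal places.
\gamma(0) = 3.7651

For an MA(q) process X_t = eps_t + sum_i theta_i eps_{t-i} with
Var(eps_t) = sigma^2, the variance is
  gamma(0) = sigma^2 * (1 + sum_i theta_i^2).
  sum_i theta_i^2 = (-0.505)^2 = 0.255025.
  gamma(0) = 3 * (1 + 0.255025) = 3 * 1.255025 = 3.765075, which rounds to 3.7651.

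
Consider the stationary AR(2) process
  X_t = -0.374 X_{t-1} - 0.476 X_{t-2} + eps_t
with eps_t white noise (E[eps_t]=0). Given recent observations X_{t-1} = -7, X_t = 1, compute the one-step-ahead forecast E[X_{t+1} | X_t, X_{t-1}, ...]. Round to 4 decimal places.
E[X_{t+1} \mid \mathcal F_t] = 2.9580

For an AR(p) model X_t = c + sum_i phi_i X_{t-i} + eps_t, the
one-step-ahead conditional mean is
  E[X_{t+1} | X_t, ...] = c + sum_i phi_i X_{t+1-i}.
Substitute known values:
  E[X_{t+1} | ...] = (-0.374) * (1) + (-0.476) * (-7)
                   = 2.9580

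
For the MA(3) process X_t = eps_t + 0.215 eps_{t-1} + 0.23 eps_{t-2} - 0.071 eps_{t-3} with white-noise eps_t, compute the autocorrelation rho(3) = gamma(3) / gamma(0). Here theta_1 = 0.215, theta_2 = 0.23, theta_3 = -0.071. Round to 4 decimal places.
\rho(3) = -0.0643

For an MA(q) process with theta_0 = 1, the autocovariance is
  gamma(k) = sigma^2 * sum_{i=0..q-k} theta_i * theta_{i+k},
and rho(k) = gamma(k) / gamma(0). Sigma^2 cancels.
  numerator   = (1)*(-0.071) = -0.071.
  denominator = (1)^2 + (0.215)^2 + (0.23)^2 + (-0.071)^2 = 1.104166.
  rho(3) = -0.071 / 1.104166 = -0.0643.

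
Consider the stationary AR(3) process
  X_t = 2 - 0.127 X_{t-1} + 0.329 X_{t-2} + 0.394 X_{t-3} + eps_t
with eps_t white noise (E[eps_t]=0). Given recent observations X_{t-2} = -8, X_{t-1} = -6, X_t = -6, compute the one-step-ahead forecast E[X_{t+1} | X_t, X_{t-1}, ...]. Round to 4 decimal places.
E[X_{t+1} \mid \mathcal F_t] = -2.3640

For an AR(p) model X_t = c + sum_i phi_i X_{t-i} + eps_t, the
one-step-ahead conditional mean is
  E[X_{t+1} | X_t, ...] = c + sum_i phi_i X_{t+1-i}.
Substitute known values:
  E[X_{t+1} | ...] = 2 + (-0.127) * (-6) + (0.329) * (-6) + (0.394) * (-8)
                   = -2.3640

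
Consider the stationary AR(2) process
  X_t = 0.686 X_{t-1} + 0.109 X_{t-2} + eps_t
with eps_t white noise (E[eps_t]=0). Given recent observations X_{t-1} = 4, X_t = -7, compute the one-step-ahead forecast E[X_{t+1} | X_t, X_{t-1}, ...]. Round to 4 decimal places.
E[X_{t+1} \mid \mathcal F_t] = -4.3660

For an AR(p) model X_t = c + sum_i phi_i X_{t-i} + eps_t, the
one-step-ahead conditional mean is
  E[X_{t+1} | X_t, ...] = c + sum_i phi_i X_{t+1-i}.
Substitute known values:
  E[X_{t+1} | ...] = (0.686) * (-7) + (0.109) * (4)
                   = -4.3660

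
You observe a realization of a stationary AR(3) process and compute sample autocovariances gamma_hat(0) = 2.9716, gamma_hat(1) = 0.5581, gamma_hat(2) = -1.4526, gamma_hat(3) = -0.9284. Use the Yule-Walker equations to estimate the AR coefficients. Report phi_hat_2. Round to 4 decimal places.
\hat\phi_{2} = -0.5140

The Yule-Walker equations for an AR(p) process read, in matrix form,
  Gamma_p phi = r_p,   with   (Gamma_p)_{ij} = gamma(|i - j|),
                       (r_p)_i = gamma(i),   i,j = 1..p.
Substitute the sample gammas (Toeplitz matrix and right-hand side of size 3):
  Gamma_p = [[2.9716, 0.5581, -1.4526], [0.5581, 2.9716, 0.5581], [-1.4526, 0.5581, 2.9716]]
  r_p     = [0.5581, -1.4526, -0.9284]
Written out (R1..R3):
  (R1) 2.9716 phi_1 + 0.5581 phi_2 - 1.4526 phi_3 = 0.5581
  (R2) 0.5581 phi_1 + 2.9716 phi_2 + 0.5581 phi_3 = -1.4526
  (R3) -1.4526 phi_1 + 0.5581 phi_2 + 2.9716 phi_3 = -0.9284
Gaussian elimination:
  R2 <- R2 - (0.5581/2.9716) R1 = R2 - (0.187811) R1:  2.866783 phi_2 + 0.830915 phi_3 = -1.557417
  R3 <- R3 - (-1.4526/2.9716) R1 = R3 - (-0.488828) R1:  0.830915 phi_2 + 2.261529 phi_3 = -0.655585
  R3 <- R3 - (0.830915/2.866783) R2 = R3 - (0.289842) R2:  2.020695 phi_3 = -0.20418
Back-substitution:
  phi_hat_3 = -0.20418 / 2.020695 = -0.101044
  phi_hat_2 = (-1.557417 - (0.830915)(-0.101044)) / 2.866783 = -0.513976
  phi_hat_1 = (0.5581 - (0.5581)(-0.513976) - (-1.4526)(-0.101044)) / 2.9716 = 0.234949
So phi_hat = [0.2349, -0.5140, -0.1010].
Therefore phi_hat_2 = -0.5140.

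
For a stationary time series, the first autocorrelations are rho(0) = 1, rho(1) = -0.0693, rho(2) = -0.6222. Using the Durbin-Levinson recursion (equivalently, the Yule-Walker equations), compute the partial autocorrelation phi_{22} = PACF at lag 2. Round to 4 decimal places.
\phi_{22} = -0.6300

The PACF at lag k is phi_{kk}, the last component of the solution
to the Yule-Walker system G_k phi = r_k where
  (G_k)_{ij} = rho(|i - j|), (r_k)_i = rho(i), i,j = 1..k.
Equivalently, Durbin-Levinson gives phi_{kk} iteratively:
  phi_{11} = rho(1)
  phi_{kk} = [rho(k) - sum_{j=1..k-1} phi_{k-1,j} rho(k-j)]
            / [1 - sum_{j=1..k-1} phi_{k-1,j} rho(j)],
  phi_{k,j} = phi_{k-1,j} - phi_{kk} phi_{k-1,k-j},  j = 1..k-1.
Step k = 1:
  phi_11 = rho(1) = -0.0693.
Step k = 2:
  phi_22 = [rho(2) - phi_11 rho(1)] / [1 - phi_11 rho(1)] = [-0.6222 - (-0.0693)(-0.0693)] / [1 - (-0.0693)(-0.0693)]
         = -0.62700249 / 0.99519751 = -0.63.
Therefore phi_{22} = -0.6300.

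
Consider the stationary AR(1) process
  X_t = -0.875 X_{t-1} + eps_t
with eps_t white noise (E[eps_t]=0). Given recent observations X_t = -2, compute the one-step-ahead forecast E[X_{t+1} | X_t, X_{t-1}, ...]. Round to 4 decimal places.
E[X_{t+1} \mid \mathcal F_t] = 1.7500

For an AR(p) model X_t = c + sum_i phi_i X_{t-i} + eps_t, the
one-step-ahead conditional mean is
  E[X_{t+1} | X_t, ...] = c + sum_i phi_i X_{t+1-i}.
Substitute known values:
  E[X_{t+1} | ...] = (-0.875) * (-2)
                   = 1.7500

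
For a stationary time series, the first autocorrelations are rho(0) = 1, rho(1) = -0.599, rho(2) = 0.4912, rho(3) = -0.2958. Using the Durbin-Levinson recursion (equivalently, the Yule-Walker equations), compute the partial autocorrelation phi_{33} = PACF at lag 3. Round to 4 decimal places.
\phi_{33} = 0.1000

The PACF at lag k is phi_{kk}, the last component of the solution
to the Yule-Walker system G_k phi = r_k where
  (G_k)_{ij} = rho(|i - j|), (r_k)_i = rho(i), i,j = 1..k.
Equivalently, Durbin-Levinson gives phi_{kk} iteratively:
  phi_{11} = rho(1)
  phi_{kk} = [rho(k) - sum_{j=1..k-1} phi_{k-1,j} rho(k-j)]
            / [1 - sum_{j=1..k-1} phi_{k-1,j} rho(j)],
  phi_{k,j} = phi_{k-1,j} - phi_{kk} phi_{k-1,k-j},  j = 1..k-1.
Step k = 1:
  phi_11 = rho(1) = -0.599.
Step k = 2:
  phi_22 = [rho(2) - phi_11 rho(1)] / [1 - phi_11 rho(1)] = [0.4912 - (-0.599)(-0.599)] / [1 - (-0.599)(-0.599)]
         = 0.132399 / 0.641199 = 0.206487.
  Update: phi_21 = phi_11 - phi_22 phi_11 = -0.599 - (0.206487)(-0.599) = -0.475315.
Step k = 3:
  phi_33 = [rho(3) - phi_21 rho(2) - phi_22 rho(1)] / [1 - phi_21 rho(1) - phi_22 rho(2)]
    numerator   = -0.2958 - (-0.475315)(0.4912) - (0.206487)(-0.599) = 0.06135997
    denominator = 1 - (-0.475315)(-0.599) - (0.206487)(0.4912) = 0.61386038
  phi_33 = 0.06135997 / 0.61386038 = 0.1.
Therefore phi_{33} = 0.1000.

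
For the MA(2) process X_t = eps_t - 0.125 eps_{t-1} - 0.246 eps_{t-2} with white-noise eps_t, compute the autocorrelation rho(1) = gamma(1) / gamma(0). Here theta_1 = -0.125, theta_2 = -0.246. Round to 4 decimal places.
\rho(1) = -0.0876

For an MA(q) process with theta_0 = 1, the autocovariance is
  gamma(k) = sigma^2 * sum_{i=0..q-k} theta_i * theta_{i+k},
and rho(k) = gamma(k) / gamma(0). Sigma^2 cancels.
  numerator   = (1)*(-0.125) + (-0.125)*(-0.246) = -0.09425.
  denominator = (1)^2 + (-0.125)^2 + (-0.246)^2 = 1.076141.
  rho(1) = -0.09425 / 1.076141 = -0.0876.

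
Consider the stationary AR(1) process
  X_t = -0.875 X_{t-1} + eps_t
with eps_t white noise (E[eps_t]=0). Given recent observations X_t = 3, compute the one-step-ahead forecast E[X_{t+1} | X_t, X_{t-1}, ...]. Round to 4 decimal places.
E[X_{t+1} \mid \mathcal F_t] = -2.6250

For an AR(p) model X_t = c + sum_i phi_i X_{t-i} + eps_t, the
one-step-ahead conditional mean is
  E[X_{t+1} | X_t, ...] = c + sum_i phi_i X_{t+1-i}.
Substitute known values:
  E[X_{t+1} | ...] = (-0.875) * (3)
                   = -2.6250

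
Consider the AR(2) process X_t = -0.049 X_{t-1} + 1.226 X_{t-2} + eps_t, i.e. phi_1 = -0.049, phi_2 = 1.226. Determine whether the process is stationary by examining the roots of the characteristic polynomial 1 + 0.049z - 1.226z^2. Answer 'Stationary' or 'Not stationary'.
\text{Not stationary}

The AR(p) characteristic polynomial is P(z) = 1 + 0.049z - 1.226z^2.
Stationarity requires all roots to lie outside the unit circle, i.e. |z| > 1 for every root.
Set 1 + (0.049) z + (-1.226) z^2 = 0, i.e. a z^2 + b z + c = 0 with a = -1.226, b = 0.049, c = 1.
Discriminant D = b^2 - 4ac = (0.049)^2 - 4*(-1.226)*1 = 0.002401 - (-4.904) = 4.906401.
D >= 0, so the roots are real: z = (-b +/- sqrt(D)) / (2a) = (-0.049 +/- 2.21504) / (-2.452).
  z_1 = (-0.049 + 2.21504) / (-2.452) = -0.8834,   |z_1| = 0.8834.
  z_2 = (-0.049 - 2.21504) / (-2.452) = 0.9233,   |z_2| = 0.9233.
Moduli of all roots: 0.8834, 0.9233.
All moduli strictly greater than 1? No.
Verdict: Not stationary.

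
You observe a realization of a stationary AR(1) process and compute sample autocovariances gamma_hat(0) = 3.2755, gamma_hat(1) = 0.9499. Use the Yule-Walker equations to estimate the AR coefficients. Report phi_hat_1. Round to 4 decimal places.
\hat\phi_{1} = 0.2900

The Yule-Walker equations for an AR(p) process read, in matrix form,
  Gamma_p phi = r_p,   with   (Gamma_p)_{ij} = gamma(|i - j|),
                       (r_p)_i = gamma(i),   i,j = 1..p.
Substitute the sample gammas (Toeplitz matrix and right-hand side of size 1):
  Gamma_p = [[3.2755]]
  r_p     = [0.9499]
With p = 1 this is the single equation gamma(0) phi_1 = gamma(1):
  phi_hat_1 = gamma(1) / gamma(0) = 0.9499 / 3.2755 = 0.2900.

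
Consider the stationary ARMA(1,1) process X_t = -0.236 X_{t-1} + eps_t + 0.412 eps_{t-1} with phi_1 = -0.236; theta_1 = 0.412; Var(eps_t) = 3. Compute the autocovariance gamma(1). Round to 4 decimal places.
\gamma(1) = 0.5048

Multiply the model equation by X_{t-k} and take expectations. With theta_0 = psi_0 = 1 and psi_j the MA(infinity) weights, this gives
  gamma(k) - sum_i phi_i gamma(k-i) = c_k,
  c_k = sigma^2 * sum_{j=k..q} theta_j psi_{j-k}   (c_k = 0 for k > q),
using gamma(-m) = gamma(m).
psi-weights needed (psi_j = theta_j + sum_i phi_i psi_{j-i}):
  psi_1 = theta_1 + phi_1 = 0.412 + (-0.236) = 0.176
Right-hand sides:
  c_0 = sigma^2 (1 + theta_1 psi_1) = 3 * (1 + (0.412)(0.176)) = 3 * 1.072512 = 3.217536
  c_1 = sigma^2 theta_1 = 3 * (0.412) = 1.236
  c_2 = 0
Equations for k = 0 and k = 1 (AR order 1):
  gamma(0) = phi_1 gamma(1) + c_0
  gamma(1) = phi_1 gamma(0) + c_1
Substituting the second into the first: gamma(0) (1 - phi_1^2) = c_0 + phi_1 c_1, so
  gamma(0) = (c_0 + phi_1 c_1) / (1 - phi_1^2) = (3.217536 + (-0.236)(1.236)) / (1 - (-0.236)^2) = 2.92584 / 0.944304 = 3.098409.
  gamma(1) = phi_1 gamma(0) + c_1 = (-0.236)(3.098409) + (1.236) = 0.504775.
Therefore gamma(1) = 0.5048 (to 4 decimal places).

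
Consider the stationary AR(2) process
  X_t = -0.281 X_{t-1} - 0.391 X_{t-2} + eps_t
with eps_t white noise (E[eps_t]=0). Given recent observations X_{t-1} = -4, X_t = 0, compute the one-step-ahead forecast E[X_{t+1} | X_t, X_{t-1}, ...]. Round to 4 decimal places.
E[X_{t+1} \mid \mathcal F_t] = 1.5640

For an AR(p) model X_t = c + sum_i phi_i X_{t-i} + eps_t, the
one-step-ahead conditional mean is
  E[X_{t+1} | X_t, ...] = c + sum_i phi_i X_{t+1-i}.
Substitute known values:
  E[X_{t+1} | ...] = (-0.281) * (0) + (-0.391) * (-4)
                   = 1.5640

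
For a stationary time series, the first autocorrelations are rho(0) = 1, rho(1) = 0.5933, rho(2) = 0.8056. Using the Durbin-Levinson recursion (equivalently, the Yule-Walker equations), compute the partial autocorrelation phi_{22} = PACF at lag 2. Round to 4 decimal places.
\phi_{22} = 0.7000

The PACF at lag k is phi_{kk}, the last component of the solution
to the Yule-Walker system G_k phi = r_k where
  (G_k)_{ij} = rho(|i - j|), (r_k)_i = rho(i), i,j = 1..k.
Equivalently, Durbin-Levinson gives phi_{kk} iteratively:
  phi_{11} = rho(1)
  phi_{kk} = [rho(k) - sum_{j=1..k-1} phi_{k-1,j} rho(k-j)]
            / [1 - sum_{j=1..k-1} phi_{k-1,j} rho(j)],
  phi_{k,j} = phi_{k-1,j} - phi_{kk} phi_{k-1,k-j},  j = 1..k-1.
Step k = 1:
  phi_11 = rho(1) = 0.5933.
Step k = 2:
  phi_22 = [rho(2) - phi_11 rho(1)] / [1 - phi_11 rho(1)] = [0.8056 - (0.5933)(0.5933)] / [1 - (0.5933)(0.5933)]
         = 0.45359511 / 0.64799511 = 0.7.
Therefore phi_{22} = 0.7000.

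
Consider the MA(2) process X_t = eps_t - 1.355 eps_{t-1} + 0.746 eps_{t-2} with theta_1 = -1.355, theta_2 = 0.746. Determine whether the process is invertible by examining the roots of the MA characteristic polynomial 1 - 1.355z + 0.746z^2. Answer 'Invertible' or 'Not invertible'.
\text{Invertible}

The MA(q) characteristic polynomial is P(z) = 1 - 1.355z + 0.746z^2.
Invertibility requires all roots to lie outside the unit circle, i.e. |z| > 1 for every root.
Set 1 + (-1.355) z + (0.746) z^2 = 0, i.e. a z^2 + b z + c = 0 with a = 0.746, b = -1.355, c = 1.
Discriminant D = b^2 - 4ac = (-1.355)^2 - 4*(0.746)*1 = 1.836025 - (2.984) = -1.147975.
D < 0, so the roots are the complex-conjugate pair z = (-b +/- i sqrt(-D)) / (2a) = 0.9082 +/- 0.7181i.
For a conjugate pair |z|^2 = z * conj(z) = (product of roots) = c/a = 1/(0.746) = 1.340483, so |z| = sqrt(1.340483) = 1.1578 for both roots.
Moduli of all roots: 1.1578, 1.1578.
All moduli strictly greater than 1? Yes.
Verdict: Invertible.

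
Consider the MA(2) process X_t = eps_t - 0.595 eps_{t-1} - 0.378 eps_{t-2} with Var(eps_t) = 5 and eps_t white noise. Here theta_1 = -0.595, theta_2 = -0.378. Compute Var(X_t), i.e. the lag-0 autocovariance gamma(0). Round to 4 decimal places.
\gamma(0) = 7.4845

For an MA(q) process X_t = eps_t + sum_i theta_i eps_{t-i} with
Var(eps_t) = sigma^2, the variance is
  gamma(0) = sigma^2 * (1 + sum_i theta_i^2).
  sum_i theta_i^2 = (-0.595)^2 + (-0.378)^2 = 0.354025 + 0.142884 = 0.496909.
  gamma(0) = 5 * (1 + 0.496909) = 5 * 1.496909 = 7.484545, which rounds to 7.4845.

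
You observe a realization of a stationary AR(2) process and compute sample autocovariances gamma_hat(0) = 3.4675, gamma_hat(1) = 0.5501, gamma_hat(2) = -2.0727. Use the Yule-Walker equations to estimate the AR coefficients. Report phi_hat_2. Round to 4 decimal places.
\hat\phi_{2} = -0.6390

The Yule-Walker equations for an AR(p) process read, in matrix form,
  Gamma_p phi = r_p,   with   (Gamma_p)_{ij} = gamma(|i - j|),
                       (r_p)_i = gamma(i),   i,j = 1..p.
Substitute the sample gammas (Toeplitz matrix and right-hand side of size 2):
  Gamma_p = [[3.4675, 0.5501], [0.5501, 3.4675]]
  r_p     = [0.5501, -2.0727]
Written out:
  3.4675 phi_1 + 0.5501 phi_2 = 0.5501
  0.5501 phi_1 + 3.4675 phi_2 = -2.0727
Solve by Cramer's rule:
  det = gamma(0)^2 - gamma(1)^2 = (3.4675)^2 - (0.5501)^2 = 12.02355625 - 0.30261001 = 11.72094624
  phi_hat_1 = [gamma(1) gamma(0) - gamma(1) gamma(2)] / det = [(0.5501)(3.4675) - (0.5501)(-2.0727)] / 11.72094624 = 3.04766402 / 11.72094624 = 0.26
  phi_hat_2 = [gamma(0) gamma(2) - gamma(1)^2] / det = [(3.4675)(-2.0727) - (0.5501)^2] / 11.72094624 = -7.48969726 / 11.72094624 = -0.639
So phi_hat = [0.2600, -0.6390].
Therefore phi_hat_2 = -0.6390.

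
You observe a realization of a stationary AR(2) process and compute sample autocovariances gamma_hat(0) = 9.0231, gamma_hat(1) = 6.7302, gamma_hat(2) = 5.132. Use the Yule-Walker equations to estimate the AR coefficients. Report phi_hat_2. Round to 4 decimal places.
\hat\phi_{2} = 0.0280

The Yule-Walker equations for an AR(p) process read, in matrix form,
  Gamma_p phi = r_p,   with   (Gamma_p)_{ij} = gamma(|i - j|),
                       (r_p)_i = gamma(i),   i,j = 1..p.
Substitute the sample gammas (Toeplitz matrix and right-hand side of size 2):
  Gamma_p = [[9.0231, 6.7302], [6.7302, 9.0231]]
  r_p     = [6.7302, 5.132]
Written out:
  9.0231 phi_1 + 6.7302 phi_2 = 6.7302
  6.7302 phi_1 + 9.0231 phi_2 = 5.132
Solve by Cramer's rule:
  det = gamma(0)^2 - gamma(1)^2 = (9.0231)^2 - (6.7302)^2 = 81.41633361 - 45.29559204 = 36.12074157
  phi_hat_1 = [gamma(1) gamma(0) - gamma(1) gamma(2)] / det = [(6.7302)(9.0231) - (6.7302)(5.132)] / 36.12074157 = 26.18788122 / 36.12074157 = 0.725
  phi_hat_2 = [gamma(0) gamma(2) - gamma(1)^2] / det = [(9.0231)(5.132) - (6.7302)^2] / 36.12074157 = 1.01095716 / 36.12074157 = 0.028
So phi_hat = [0.7250, 0.0280].
Therefore phi_hat_2 = 0.0280.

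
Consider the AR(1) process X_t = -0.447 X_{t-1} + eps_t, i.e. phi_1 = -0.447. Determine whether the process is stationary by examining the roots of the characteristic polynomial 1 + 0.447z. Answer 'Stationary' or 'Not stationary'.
\text{Stationary}

The AR(p) characteristic polynomial is P(z) = 1 + 0.447z.
Stationarity requires all roots to lie outside the unit circle, i.e. |z| > 1 for every root.
This is linear in z: 1 + (0.447) z = 0  =>  z = -1/(0.447) = -2.237136,  |z| = 2.237136.
Moduli of all roots: 2.2371.
All moduli strictly greater than 1? Yes.
Verdict: Stationary.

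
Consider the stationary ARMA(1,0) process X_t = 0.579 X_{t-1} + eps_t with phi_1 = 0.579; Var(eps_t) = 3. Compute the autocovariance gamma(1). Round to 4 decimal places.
\gamma(1) = 2.6130

Multiply the model equation by X_{t-k} and take expectations. With theta_0 = psi_0 = 1 and psi_j the MA(infinity) weights, this gives
  gamma(k) - sum_i phi_i gamma(k-i) = c_k,
  c_k = sigma^2 * sum_{j=k..q} theta_j psi_{j-k}   (c_k = 0 for k > q),
using gamma(-m) = gamma(m).
Pure AR (q = 0): c_0 = sigma^2 = 3, c_k = 0 for k >= 1.
Equations for k = 0 and k = 1 (AR order 1):
  gamma(0) = phi_1 gamma(1) + c_0
  gamma(1) = phi_1 gamma(0) + c_1
Substituting the second into the first: gamma(0) (1 - phi_1^2) = c_0 + phi_1 c_1, so
  gamma(0) = c_0 / (1 - phi_1^2) = 3 / (1 - (0.579)^2) = 3 / 0.664759 = 4.512914.
  gamma(1) = phi_1 gamma(0) = (0.579)(4.512914) = 2.612977.
Therefore gamma(1) = 2.6130 (to 4 decimal places).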